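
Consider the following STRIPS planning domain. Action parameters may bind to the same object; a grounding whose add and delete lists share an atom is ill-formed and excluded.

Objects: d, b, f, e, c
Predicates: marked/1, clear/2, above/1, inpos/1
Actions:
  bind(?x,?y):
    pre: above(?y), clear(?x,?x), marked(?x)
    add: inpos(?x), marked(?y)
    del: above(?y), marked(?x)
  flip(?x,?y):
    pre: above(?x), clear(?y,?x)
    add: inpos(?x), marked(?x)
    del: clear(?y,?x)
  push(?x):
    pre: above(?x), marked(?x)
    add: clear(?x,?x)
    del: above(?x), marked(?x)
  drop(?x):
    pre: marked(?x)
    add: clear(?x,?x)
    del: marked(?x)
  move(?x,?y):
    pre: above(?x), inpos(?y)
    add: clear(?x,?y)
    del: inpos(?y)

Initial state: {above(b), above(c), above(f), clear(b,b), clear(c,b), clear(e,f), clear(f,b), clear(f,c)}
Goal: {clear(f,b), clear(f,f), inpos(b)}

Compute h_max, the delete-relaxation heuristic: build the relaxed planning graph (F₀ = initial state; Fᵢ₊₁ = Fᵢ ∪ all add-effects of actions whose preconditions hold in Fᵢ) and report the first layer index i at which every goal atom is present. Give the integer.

2

F0 = init (8 atoms)
F1 = F0 ∪ {inpos(b), inpos(c), inpos(f), marked(b), marked(c), marked(f)}  (14 atoms)
F2 = F1 ∪ {clear(b,c), clear(b,f), clear(c,c), clear(c,f), clear(f,f)}  (19 atoms)
goal ⊆ F2  ⇒  h_max = 2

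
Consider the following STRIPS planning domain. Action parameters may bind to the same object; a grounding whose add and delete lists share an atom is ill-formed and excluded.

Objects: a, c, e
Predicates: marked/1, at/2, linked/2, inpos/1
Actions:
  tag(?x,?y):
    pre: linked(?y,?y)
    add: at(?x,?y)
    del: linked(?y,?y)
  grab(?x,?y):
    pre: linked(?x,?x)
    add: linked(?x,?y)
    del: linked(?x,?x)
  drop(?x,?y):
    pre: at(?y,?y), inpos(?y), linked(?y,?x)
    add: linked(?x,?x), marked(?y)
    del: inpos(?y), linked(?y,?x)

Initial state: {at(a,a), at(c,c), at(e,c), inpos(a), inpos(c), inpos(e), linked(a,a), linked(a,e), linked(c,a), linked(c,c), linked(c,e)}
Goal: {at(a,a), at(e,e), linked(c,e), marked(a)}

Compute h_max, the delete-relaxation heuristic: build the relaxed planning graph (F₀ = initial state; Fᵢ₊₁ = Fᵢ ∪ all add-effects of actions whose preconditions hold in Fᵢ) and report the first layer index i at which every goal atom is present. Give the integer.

2

F0 = init (11 atoms)
F1 = F0 ∪ {at(a,c), at(c,a), at(e,a), linked(a,c), linked(e,e), marked(a), marked(c)}  (18 atoms)
F2 = F1 ∪ {at(a,e), at(c,e), at(e,e), linked(e,a), linked(e,c)}  (23 atoms)
goal ⊆ F2  ⇒  h_max = 2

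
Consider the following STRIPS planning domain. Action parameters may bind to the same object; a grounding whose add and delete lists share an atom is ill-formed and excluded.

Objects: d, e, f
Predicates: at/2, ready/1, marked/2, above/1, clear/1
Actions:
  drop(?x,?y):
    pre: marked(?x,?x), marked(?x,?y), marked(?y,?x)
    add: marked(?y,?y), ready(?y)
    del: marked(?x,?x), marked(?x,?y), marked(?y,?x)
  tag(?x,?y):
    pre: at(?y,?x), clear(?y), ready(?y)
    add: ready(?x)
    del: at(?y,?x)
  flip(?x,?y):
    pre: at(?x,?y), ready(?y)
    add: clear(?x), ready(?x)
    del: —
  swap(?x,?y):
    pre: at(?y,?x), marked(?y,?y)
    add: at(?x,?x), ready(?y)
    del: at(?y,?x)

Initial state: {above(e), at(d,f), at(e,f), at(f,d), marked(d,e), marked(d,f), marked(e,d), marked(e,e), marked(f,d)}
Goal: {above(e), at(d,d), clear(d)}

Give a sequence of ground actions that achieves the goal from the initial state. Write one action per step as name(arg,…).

drop(e,d); drop(d,f); flip(d,f); swap(d,f)

1. drop(e,d)  →  {above(e), at(d,f), at(e,f), at(f,d), marked(d,d), marked(d,f), marked(f,d), ready(d)}
2. drop(d,f)  →  {above(e), at(d,f), at(e,f), at(f,d), marked(f,f), ready(d), ready(f)}
3. flip(d,f)  →  {above(e), at(d,f), at(e,f), at(f,d), clear(d), marked(f,f), ready(d), ready(f)}
4. swap(d,f)  →  {above(e), at(d,d), at(d,f), at(e,f), clear(d), marked(f,f), ready(d), ready(f)}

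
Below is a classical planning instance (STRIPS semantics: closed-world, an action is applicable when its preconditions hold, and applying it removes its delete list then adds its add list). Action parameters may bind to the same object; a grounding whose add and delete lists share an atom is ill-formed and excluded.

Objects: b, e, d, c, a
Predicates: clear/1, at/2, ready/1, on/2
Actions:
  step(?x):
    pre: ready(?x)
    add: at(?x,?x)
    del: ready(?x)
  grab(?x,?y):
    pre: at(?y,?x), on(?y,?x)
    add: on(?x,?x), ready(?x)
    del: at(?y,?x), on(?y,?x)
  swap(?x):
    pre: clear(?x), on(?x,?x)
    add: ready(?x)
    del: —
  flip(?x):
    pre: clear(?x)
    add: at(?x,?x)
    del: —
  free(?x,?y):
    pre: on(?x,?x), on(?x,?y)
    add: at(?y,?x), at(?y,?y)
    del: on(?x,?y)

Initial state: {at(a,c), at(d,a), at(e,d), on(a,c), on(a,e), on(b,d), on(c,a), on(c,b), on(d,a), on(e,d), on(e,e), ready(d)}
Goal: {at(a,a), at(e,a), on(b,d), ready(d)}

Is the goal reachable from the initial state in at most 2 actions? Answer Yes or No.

1. grab(a,d)  →  {at(a,c), at(e,d), on(a,a), on(a,c), on(a,e), on(b,d), on(c,a), on(c,b), on(e,d), on(e,e), ready(a), ready(d)}
2. step(a)  →  {at(a,a), at(a,c), at(e,d), on(a,a), on(a,c), on(a,e), on(b,d), on(c,a), on(c,b), on(e,d), on(e,e), ready(d)}
3. free(a,e)  →  {at(a,a), at(a,c), at(e,a), at(e,d), at(e,e), on(a,a), on(a,c), on(b,d), on(c,a), on(c,b), on(e,d), on(e,e), ready(d)}
optimal plan length = 3; 3 > 2

No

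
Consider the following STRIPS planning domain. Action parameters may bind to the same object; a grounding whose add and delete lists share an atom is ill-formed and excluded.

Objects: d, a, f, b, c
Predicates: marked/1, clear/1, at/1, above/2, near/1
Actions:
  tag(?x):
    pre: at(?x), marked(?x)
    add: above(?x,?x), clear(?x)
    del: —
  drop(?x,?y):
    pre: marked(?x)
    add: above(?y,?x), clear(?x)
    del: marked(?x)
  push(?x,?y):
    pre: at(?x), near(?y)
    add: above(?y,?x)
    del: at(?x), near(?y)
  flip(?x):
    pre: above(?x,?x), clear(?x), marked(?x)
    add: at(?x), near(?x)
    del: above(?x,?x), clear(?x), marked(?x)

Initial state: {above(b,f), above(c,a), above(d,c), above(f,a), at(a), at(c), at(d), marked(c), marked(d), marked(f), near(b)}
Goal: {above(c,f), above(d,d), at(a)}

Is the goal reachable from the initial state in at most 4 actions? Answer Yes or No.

1. tag(d)  →  {above(b,f), above(c,a), above(d,c), above(d,d), above(f,a), at(a), at(c), at(d), clear(d), marked(c), marked(d), marked(f), near(b)}
2. drop(f,c)  →  {above(b,f), above(c,a), above(c,f), above(d,c), above(d,d), above(f,a), at(a), at(c), at(d), clear(d), clear(f), marked(c), marked(d), near(b)}
optimal plan length = 2; 2 ≤ 4

Yes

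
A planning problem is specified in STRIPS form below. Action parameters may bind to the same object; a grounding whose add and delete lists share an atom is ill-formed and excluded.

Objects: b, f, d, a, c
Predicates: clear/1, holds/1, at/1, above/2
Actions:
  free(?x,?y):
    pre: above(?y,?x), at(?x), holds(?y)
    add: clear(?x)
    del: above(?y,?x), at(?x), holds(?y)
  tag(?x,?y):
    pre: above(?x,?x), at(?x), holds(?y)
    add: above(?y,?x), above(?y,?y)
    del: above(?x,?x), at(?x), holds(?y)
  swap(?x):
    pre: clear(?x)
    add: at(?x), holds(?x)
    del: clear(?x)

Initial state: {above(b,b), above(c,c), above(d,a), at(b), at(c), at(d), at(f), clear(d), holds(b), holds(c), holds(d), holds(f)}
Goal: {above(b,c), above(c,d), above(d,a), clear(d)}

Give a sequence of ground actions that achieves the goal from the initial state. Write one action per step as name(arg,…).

tag(b,d); tag(d,c); tag(c,b)

1. tag(b,d)  →  {above(c,c), above(d,a), above(d,b), above(d,d), at(c), at(d), at(f), clear(d), holds(b), holds(c), holds(f)}
2. tag(d,c)  →  {above(c,c), above(c,d), above(d,a), above(d,b), at(c), at(f), clear(d), holds(b), holds(f)}
3. tag(c,b)  →  {above(b,b), above(b,c), above(c,d), above(d,a), above(d,b), at(f), clear(d), holds(f)}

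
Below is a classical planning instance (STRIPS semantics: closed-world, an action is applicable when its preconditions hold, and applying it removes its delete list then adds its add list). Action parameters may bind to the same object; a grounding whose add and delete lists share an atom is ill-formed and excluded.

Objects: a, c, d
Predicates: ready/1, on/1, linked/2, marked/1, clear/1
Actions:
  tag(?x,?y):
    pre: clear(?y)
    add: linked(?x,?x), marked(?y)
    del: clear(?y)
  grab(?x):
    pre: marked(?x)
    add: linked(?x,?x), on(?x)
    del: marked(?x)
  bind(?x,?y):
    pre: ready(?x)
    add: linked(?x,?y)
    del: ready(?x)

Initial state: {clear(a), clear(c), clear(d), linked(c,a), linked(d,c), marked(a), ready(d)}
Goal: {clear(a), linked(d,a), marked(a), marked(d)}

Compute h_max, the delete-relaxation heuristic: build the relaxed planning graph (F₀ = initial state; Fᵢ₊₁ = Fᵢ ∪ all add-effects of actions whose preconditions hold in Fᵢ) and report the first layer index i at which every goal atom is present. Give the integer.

1

F0 = init (7 atoms)
F1 = F0 ∪ {linked(a,a), linked(c,c), linked(d,a), linked(d,d), marked(c), marked(d), on(a)}  (14 atoms)
goal ⊆ F1  ⇒  h_max = 1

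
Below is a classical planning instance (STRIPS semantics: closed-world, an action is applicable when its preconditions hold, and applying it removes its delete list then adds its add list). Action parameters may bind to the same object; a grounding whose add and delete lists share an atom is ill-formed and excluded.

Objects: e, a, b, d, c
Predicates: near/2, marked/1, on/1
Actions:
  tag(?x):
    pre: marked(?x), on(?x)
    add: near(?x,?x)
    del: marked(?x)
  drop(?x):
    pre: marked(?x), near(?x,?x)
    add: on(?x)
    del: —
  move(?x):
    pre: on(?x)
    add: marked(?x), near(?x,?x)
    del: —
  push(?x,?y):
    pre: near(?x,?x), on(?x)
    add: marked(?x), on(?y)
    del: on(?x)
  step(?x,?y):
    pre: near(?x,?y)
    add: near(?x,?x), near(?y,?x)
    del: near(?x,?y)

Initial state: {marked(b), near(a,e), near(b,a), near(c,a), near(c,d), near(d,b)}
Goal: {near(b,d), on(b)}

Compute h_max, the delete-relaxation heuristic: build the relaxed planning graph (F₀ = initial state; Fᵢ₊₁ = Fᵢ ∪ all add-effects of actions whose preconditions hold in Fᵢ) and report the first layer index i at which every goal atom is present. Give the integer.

F0 = init (6 atoms)
F1 = F0 ∪ {near(a,a), near(a,b), near(a,c), near(b,b), near(b,d), near(c,c), near(d,c), near(d,d), near(e,a)}  (15 atoms)
F2 = F1 ∪ {near(e,e), on(b)}  (17 atoms)
goal ⊆ F2  ⇒  h_max = 2

2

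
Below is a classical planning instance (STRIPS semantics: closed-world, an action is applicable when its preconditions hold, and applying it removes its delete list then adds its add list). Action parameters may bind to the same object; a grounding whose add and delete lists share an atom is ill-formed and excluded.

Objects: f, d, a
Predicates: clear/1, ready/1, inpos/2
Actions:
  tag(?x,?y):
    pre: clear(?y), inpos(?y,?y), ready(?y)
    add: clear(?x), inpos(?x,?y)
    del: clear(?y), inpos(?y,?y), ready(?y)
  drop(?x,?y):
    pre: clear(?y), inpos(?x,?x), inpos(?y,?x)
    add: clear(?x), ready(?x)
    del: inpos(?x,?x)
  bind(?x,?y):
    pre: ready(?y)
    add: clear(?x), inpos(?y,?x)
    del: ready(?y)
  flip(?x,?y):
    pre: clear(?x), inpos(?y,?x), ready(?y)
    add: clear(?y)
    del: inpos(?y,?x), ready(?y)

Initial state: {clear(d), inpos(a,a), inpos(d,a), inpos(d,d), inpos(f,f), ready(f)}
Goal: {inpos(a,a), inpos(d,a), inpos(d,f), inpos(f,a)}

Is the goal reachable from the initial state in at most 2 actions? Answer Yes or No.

No

1. drop(d,d)  →  {clear(d), inpos(a,a), inpos(d,a), inpos(f,f), ready(d), ready(f)}
2. bind(f,d)  →  {clear(d), clear(f), inpos(a,a), inpos(d,a), inpos(d,f), inpos(f,f), ready(f)}
3. bind(a,f)  →  {clear(a), clear(d), clear(f), inpos(a,a), inpos(d,a), inpos(d,f), inpos(f,a), inpos(f,f)}
optimal plan length = 3; 3 > 2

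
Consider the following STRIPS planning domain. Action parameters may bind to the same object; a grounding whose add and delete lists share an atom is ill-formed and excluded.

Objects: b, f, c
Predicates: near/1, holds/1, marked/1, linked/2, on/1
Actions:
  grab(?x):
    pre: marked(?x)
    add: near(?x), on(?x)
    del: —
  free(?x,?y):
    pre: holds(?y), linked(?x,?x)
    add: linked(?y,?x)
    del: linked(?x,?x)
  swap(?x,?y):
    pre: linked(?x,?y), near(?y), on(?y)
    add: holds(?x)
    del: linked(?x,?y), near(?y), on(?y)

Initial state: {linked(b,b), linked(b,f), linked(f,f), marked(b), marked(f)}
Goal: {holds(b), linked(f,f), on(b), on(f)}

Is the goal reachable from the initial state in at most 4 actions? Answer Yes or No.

Yes

1. grab(b)  →  {linked(b,b), linked(b,f), linked(f,f), marked(b), marked(f), near(b), on(b)}
2. grab(f)  →  {linked(b,b), linked(b,f), linked(f,f), marked(b), marked(f), near(b), near(f), on(b), on(f)}
3. swap(b,b)  →  {holds(b), linked(b,f), linked(f,f), marked(b), marked(f), near(f), on(f)}
4. grab(b)  →  {holds(b), linked(b,f), linked(f,f), marked(b), marked(f), near(b), near(f), on(b), on(f)}
optimal plan length = 4; 4 ≤ 4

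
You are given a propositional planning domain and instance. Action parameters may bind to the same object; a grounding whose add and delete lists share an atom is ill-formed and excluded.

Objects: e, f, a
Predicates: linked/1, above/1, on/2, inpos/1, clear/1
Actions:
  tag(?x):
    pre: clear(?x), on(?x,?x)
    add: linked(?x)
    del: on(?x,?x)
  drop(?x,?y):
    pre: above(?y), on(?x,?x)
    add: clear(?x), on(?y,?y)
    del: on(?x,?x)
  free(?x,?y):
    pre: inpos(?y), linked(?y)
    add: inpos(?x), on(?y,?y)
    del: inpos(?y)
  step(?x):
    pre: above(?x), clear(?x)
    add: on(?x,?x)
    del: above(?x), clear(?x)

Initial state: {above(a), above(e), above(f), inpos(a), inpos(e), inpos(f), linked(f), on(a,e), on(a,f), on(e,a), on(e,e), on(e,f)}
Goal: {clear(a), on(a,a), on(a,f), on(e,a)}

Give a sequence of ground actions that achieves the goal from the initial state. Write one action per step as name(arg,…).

drop(e,a); drop(a,e); drop(e,a)

1. drop(e,a)  →  {above(a), above(e), above(f), clear(e), inpos(a), inpos(e), inpos(f), linked(f), on(a,a), on(a,e), on(a,f), on(e,a), on(e,f)}
2. drop(a,e)  →  {above(a), above(e), above(f), clear(a), clear(e), inpos(a), inpos(e), inpos(f), linked(f), on(a,e), on(a,f), on(e,a), on(e,e), on(e,f)}
3. drop(e,a)  →  {above(a), above(e), above(f), clear(a), clear(e), inpos(a), inpos(e), inpos(f), linked(f), on(a,a), on(a,e), on(a,f), on(e,a), on(e,f)}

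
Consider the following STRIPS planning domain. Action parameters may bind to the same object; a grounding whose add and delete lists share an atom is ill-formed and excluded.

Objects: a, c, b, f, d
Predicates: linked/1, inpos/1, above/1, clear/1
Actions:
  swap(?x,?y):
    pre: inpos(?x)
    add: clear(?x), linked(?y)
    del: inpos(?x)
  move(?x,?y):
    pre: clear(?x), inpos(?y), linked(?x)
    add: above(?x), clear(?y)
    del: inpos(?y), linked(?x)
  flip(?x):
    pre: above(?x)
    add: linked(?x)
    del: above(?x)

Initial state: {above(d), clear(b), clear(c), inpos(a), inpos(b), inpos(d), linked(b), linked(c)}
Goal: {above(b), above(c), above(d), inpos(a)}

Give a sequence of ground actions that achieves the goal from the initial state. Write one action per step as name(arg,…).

1. move(c,b)  →  {above(c), above(d), clear(b), clear(c), inpos(a), inpos(d), linked(b)}
2. move(b,d)  →  {above(b), above(c), above(d), clear(b), clear(c), clear(d), inpos(a)}

move(c,b); move(b,d)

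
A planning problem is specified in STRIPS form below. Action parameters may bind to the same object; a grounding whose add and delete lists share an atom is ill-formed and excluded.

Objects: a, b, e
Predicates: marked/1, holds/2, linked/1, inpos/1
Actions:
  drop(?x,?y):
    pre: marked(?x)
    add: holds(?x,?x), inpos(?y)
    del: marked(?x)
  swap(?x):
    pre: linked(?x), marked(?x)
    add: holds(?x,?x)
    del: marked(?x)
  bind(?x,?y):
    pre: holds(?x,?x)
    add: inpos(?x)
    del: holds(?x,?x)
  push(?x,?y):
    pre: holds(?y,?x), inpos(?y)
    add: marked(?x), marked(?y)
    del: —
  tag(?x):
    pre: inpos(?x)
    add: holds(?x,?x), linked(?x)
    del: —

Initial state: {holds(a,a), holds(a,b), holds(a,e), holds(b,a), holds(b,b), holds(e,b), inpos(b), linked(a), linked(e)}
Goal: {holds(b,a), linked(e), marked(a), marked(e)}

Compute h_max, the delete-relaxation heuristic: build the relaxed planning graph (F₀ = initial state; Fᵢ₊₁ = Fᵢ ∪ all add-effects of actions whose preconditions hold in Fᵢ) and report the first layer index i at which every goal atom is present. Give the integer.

F0 = init (9 atoms)
F1 = F0 ∪ {inpos(a), linked(b), marked(a), marked(b)}  (13 atoms)
F2 = F1 ∪ {inpos(e), marked(e)}  (15 atoms)
goal ⊆ F2  ⇒  h_max = 2

2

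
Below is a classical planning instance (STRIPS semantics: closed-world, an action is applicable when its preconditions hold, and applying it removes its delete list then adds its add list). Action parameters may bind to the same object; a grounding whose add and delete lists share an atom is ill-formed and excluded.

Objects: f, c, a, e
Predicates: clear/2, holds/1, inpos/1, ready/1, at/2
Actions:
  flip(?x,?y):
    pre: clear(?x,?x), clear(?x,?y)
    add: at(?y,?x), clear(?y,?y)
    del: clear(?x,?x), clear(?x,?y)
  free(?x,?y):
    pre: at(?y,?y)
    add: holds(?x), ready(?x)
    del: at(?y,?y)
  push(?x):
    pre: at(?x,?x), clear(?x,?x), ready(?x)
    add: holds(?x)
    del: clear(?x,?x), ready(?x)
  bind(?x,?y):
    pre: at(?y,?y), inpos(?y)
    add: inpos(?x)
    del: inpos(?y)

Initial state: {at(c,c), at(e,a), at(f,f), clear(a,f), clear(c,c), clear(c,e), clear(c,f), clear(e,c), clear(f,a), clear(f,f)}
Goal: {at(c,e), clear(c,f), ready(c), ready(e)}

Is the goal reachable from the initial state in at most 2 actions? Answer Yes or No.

1. flip(c,e)  →  {at(c,c), at(e,a), at(e,c), at(f,f), clear(a,f), clear(c,f), clear(e,c), clear(e,e), clear(f,a), clear(f,f)}
2. flip(e,c)  →  {at(c,c), at(c,e), at(e,a), at(e,c), at(f,f), clear(a,f), clear(c,c), clear(c,f), clear(f,a), clear(f,f)}
3. free(c,f)  →  {at(c,c), at(c,e), at(e,a), at(e,c), clear(a,f), clear(c,c), clear(c,f), clear(f,a), clear(f,f), holds(c), ready(c)}
4. free(e,c)  →  {at(c,e), at(e,a), at(e,c), clear(a,f), clear(c,c), clear(c,f), clear(f,a), clear(f,f), holds(c), holds(e), ready(c), ready(e)}
optimal plan length = 4; 4 > 2

No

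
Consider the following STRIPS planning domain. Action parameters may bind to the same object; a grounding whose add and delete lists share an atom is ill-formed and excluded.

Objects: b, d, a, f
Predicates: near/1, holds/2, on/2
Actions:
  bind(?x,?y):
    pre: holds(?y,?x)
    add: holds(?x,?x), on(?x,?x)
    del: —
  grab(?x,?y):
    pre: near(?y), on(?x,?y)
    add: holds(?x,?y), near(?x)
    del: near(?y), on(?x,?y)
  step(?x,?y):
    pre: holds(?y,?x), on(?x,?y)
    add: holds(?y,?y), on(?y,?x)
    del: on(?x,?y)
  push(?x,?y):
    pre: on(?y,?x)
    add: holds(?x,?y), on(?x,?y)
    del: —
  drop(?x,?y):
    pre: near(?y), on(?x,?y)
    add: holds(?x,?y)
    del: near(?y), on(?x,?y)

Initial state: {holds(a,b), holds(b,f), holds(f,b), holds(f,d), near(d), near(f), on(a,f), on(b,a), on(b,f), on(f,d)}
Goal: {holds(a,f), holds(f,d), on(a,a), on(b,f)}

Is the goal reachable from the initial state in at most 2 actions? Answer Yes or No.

No

1. grab(a,f)  →  {holds(a,b), holds(a,f), holds(b,f), holds(f,b), holds(f,d), near(a), near(d), on(b,a), on(b,f), on(f,d)}
2. grab(b,a)  →  {holds(a,b), holds(a,f), holds(b,a), holds(b,f), holds(f,b), holds(f,d), near(b), near(d), on(b,f), on(f,d)}
3. bind(a,b)  →  {holds(a,a), holds(a,b), holds(a,f), holds(b,a), holds(b,f), holds(f,b), holds(f,d), near(b), near(d), on(a,a), on(b,f), on(f,d)}
optimal plan length = 3; 3 > 2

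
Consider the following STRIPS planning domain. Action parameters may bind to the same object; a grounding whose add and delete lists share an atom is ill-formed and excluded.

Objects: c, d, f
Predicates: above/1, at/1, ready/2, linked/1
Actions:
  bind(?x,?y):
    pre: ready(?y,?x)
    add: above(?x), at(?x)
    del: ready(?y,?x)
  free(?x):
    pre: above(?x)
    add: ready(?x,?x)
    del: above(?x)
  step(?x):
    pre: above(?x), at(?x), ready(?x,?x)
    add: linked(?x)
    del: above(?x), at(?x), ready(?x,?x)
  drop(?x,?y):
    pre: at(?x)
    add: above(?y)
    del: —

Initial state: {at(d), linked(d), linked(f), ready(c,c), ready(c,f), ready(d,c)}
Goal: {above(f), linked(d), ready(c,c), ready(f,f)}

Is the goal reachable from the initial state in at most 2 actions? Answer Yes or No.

1. bind(f,c)  →  {above(f), at(d), at(f), linked(d), linked(f), ready(c,c), ready(d,c)}
2. free(f)  →  {at(d), at(f), linked(d), linked(f), ready(c,c), ready(d,c), ready(f,f)}
3. drop(d,f)  →  {above(f), at(d), at(f), linked(d), linked(f), ready(c,c), ready(d,c), ready(f,f)}
optimal plan length = 3; 3 > 2

No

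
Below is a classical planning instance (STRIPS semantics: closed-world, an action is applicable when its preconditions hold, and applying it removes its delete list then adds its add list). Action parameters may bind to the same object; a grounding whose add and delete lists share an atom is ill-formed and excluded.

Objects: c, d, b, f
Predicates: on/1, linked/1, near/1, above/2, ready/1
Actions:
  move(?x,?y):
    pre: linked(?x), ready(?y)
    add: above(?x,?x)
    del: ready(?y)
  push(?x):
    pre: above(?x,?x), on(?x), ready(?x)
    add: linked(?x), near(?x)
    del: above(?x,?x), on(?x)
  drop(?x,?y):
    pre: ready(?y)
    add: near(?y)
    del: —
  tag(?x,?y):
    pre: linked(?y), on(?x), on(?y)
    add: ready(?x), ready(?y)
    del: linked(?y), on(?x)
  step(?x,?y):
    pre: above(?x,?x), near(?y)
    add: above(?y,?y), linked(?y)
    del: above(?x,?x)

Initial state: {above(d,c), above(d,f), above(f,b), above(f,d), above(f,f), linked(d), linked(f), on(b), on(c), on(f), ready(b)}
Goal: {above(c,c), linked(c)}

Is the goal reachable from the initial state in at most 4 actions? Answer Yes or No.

1. tag(c,f)  →  {above(d,c), above(d,f), above(f,b), above(f,d), above(f,f), linked(d), on(b), on(f), ready(b), ready(c), ready(f)}
2. drop(c,c)  →  {above(d,c), above(d,f), above(f,b), above(f,d), above(f,f), linked(d), near(c), on(b), on(f), ready(b), ready(c), ready(f)}
3. step(f,c)  →  {above(c,c), above(d,c), above(d,f), above(f,b), above(f,d), linked(c), linked(d), near(c), on(b), on(f), ready(b), ready(c), ready(f)}
optimal plan length = 3; 3 ≤ 4

Yes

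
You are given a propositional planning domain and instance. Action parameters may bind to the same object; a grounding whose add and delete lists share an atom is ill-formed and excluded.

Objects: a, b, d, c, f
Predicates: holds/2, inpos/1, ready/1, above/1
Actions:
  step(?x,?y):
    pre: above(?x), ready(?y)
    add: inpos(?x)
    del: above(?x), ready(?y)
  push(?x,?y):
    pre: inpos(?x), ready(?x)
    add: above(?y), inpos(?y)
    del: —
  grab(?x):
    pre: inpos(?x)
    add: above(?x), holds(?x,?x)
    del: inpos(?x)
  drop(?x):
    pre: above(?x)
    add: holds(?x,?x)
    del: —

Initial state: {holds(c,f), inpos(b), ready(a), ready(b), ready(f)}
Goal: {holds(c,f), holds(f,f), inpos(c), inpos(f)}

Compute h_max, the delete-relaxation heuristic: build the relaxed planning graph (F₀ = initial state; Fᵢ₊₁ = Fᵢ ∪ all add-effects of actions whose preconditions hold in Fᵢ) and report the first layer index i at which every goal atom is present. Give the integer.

2

F0 = init (5 atoms)
F1 = F0 ∪ {above(a), above(b), above(c), above(d), above(f), holds(b,b), inpos(a), inpos(c), inpos(d), inpos(f)}  (15 atoms)
F2 = F1 ∪ {holds(a,a), holds(c,c), holds(d,d), holds(f,f)}  (19 atoms)
goal ⊆ F2  ⇒  h_max = 2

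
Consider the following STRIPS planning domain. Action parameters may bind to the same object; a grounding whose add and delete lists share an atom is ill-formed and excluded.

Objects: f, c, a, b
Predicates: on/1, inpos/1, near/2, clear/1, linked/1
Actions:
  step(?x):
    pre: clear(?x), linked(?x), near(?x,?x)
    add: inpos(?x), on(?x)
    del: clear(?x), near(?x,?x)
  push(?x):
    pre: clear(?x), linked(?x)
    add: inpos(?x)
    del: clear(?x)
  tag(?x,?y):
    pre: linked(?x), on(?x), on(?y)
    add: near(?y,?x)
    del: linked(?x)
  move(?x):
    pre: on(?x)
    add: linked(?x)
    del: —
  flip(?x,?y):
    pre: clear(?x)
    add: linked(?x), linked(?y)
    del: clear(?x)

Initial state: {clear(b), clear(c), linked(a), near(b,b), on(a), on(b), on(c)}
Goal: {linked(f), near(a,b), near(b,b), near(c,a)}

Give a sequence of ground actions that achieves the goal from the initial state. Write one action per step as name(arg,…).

1. tag(a,c)  →  {clear(b), clear(c), near(b,b), near(c,a), on(a), on(b), on(c)}
2. flip(b,f)  →  {clear(c), linked(b), linked(f), near(b,b), near(c,a), on(a), on(b), on(c)}
3. tag(b,a)  →  {clear(c), linked(f), near(a,b), near(b,b), near(c,a), on(a), on(b), on(c)}

tag(a,c); flip(b,f); tag(b,a)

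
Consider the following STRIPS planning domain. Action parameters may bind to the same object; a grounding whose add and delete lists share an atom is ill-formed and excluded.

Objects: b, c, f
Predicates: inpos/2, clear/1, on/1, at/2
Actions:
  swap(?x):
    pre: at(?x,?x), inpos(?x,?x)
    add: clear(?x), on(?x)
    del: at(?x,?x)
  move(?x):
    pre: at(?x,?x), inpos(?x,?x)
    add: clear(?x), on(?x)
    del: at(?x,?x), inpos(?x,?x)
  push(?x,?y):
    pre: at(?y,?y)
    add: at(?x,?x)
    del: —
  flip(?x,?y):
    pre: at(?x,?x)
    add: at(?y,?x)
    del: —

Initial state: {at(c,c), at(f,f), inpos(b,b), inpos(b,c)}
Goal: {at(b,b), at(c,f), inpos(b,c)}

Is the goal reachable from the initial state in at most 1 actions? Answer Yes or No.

1. push(b,c)  →  {at(b,b), at(c,c), at(f,f), inpos(b,b), inpos(b,c)}
2. flip(f,c)  →  {at(b,b), at(c,c), at(c,f), at(f,f), inpos(b,b), inpos(b,c)}
optimal plan length = 2; 2 > 1

No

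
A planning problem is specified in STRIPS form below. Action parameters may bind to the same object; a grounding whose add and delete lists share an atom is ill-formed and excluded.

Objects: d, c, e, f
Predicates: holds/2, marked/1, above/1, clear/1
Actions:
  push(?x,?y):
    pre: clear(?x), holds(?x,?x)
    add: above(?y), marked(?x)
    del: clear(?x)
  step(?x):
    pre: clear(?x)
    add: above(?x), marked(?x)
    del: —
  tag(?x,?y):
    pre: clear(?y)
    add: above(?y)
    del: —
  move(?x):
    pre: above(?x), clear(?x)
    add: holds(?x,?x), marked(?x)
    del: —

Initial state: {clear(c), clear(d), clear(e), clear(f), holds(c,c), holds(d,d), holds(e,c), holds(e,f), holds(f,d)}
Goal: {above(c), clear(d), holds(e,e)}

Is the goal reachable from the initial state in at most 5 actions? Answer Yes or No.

1. push(c,c)  →  {above(c), clear(d), clear(e), clear(f), holds(c,c), holds(d,d), holds(e,c), holds(e,f), holds(f,d), marked(c)}
2. step(e)  →  {above(c), above(e), clear(d), clear(e), clear(f), holds(c,c), holds(d,d), holds(e,c), holds(e,f), holds(f,d), marked(c), marked(e)}
3. move(e)  →  {above(c), above(e), clear(d), clear(e), clear(f), holds(c,c), holds(d,d), holds(e,c), holds(e,e), holds(e,f), holds(f,d), marked(c), marked(e)}
optimal plan length = 3; 3 ≤ 5

Yes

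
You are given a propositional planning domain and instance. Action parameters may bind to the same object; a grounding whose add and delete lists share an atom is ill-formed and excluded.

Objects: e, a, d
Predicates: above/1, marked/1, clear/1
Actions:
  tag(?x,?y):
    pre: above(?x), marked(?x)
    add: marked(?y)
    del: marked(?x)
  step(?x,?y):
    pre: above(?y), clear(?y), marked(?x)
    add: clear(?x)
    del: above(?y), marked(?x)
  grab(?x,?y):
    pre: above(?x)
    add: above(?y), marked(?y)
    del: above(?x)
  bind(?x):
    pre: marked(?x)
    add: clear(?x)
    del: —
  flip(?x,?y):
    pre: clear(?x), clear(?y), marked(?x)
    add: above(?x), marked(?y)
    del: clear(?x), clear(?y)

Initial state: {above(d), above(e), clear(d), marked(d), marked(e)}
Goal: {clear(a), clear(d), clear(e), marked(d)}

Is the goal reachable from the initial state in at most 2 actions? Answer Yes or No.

1. step(e,d)  →  {above(e), clear(d), clear(e), marked(d)}
2. grab(e,a)  →  {above(a), clear(d), clear(e), marked(a), marked(d)}
3. bind(a)  →  {above(a), clear(a), clear(d), clear(e), marked(a), marked(d)}
optimal plan length = 3; 3 > 2

No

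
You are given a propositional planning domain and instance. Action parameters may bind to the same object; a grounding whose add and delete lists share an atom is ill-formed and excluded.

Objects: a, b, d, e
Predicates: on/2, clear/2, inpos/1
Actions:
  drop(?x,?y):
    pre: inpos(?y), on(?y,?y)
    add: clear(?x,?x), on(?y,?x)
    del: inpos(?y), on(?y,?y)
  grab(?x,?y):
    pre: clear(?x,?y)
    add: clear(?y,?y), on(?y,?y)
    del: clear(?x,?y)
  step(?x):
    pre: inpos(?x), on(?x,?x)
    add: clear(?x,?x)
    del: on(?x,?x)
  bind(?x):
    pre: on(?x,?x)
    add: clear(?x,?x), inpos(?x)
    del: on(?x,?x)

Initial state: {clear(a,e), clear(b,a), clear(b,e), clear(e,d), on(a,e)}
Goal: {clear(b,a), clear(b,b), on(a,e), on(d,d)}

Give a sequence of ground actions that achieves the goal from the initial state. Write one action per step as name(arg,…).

1. grab(a,e)  →  {clear(b,a), clear(b,e), clear(e,d), clear(e,e), on(a,e), on(e,e)}
2. grab(e,d)  →  {clear(b,a), clear(b,e), clear(d,d), clear(e,e), on(a,e), on(d,d), on(e,e)}
3. bind(e)  →  {clear(b,a), clear(b,e), clear(d,d), clear(e,e), inpos(e), on(a,e), on(d,d)}
4. grab(b,e)  →  {clear(b,a), clear(d,d), clear(e,e), inpos(e), on(a,e), on(d,d), on(e,e)}
5. drop(b,e)  →  {clear(b,a), clear(b,b), clear(d,d), clear(e,e), on(a,e), on(d,d), on(e,b)}

grab(a,e); grab(e,d); bind(e); grab(b,e); drop(b,e)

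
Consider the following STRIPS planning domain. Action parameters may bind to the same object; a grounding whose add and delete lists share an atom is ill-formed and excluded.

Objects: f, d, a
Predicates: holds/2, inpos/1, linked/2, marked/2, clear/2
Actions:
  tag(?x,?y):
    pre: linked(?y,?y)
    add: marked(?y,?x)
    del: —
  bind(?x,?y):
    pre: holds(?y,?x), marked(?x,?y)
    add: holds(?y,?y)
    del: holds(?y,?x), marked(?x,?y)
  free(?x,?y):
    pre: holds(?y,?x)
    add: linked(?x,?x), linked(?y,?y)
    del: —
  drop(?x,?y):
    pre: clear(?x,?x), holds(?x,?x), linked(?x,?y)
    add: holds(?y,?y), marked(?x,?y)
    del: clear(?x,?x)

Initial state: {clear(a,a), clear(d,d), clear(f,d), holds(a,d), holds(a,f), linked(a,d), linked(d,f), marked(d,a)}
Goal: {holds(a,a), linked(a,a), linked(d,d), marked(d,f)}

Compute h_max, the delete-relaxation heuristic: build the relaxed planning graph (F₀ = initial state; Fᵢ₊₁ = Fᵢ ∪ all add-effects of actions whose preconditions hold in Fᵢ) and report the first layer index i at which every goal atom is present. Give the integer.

2

F0 = init (8 atoms)
F1 = F0 ∪ {holds(a,a), linked(a,a), linked(d,d), linked(f,f)}  (12 atoms)
F2 = F1 ∪ {holds(d,d), marked(a,a), marked(a,d), marked(a,f), marked(d,d), marked(d,f), marked(f,a), marked(f,d), marked(f,f)}  (21 atoms)
goal ⊆ F2  ⇒  h_max = 2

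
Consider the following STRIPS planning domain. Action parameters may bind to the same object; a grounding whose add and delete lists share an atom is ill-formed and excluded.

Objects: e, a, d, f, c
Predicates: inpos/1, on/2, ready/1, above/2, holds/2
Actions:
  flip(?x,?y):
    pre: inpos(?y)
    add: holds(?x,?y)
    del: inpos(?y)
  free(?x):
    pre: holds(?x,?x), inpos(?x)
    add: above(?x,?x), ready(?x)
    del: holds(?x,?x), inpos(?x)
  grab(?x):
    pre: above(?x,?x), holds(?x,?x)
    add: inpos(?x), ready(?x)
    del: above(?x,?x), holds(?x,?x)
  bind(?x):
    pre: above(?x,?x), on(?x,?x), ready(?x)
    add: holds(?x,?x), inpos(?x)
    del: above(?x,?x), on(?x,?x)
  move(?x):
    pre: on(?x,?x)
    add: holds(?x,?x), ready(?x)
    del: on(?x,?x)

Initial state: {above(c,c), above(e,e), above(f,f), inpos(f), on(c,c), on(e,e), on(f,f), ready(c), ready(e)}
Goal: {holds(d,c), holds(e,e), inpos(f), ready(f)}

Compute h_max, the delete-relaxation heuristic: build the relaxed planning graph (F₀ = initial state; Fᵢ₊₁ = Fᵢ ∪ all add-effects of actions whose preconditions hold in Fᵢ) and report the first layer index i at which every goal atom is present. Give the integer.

F0 = init (9 atoms)
F1 = F0 ∪ {holds(a,f), holds(c,c), holds(c,f), holds(d,f), holds(e,e), holds(e,f), holds(f,f), inpos(c), inpos(e), ready(f)}  (19 atoms)
F2 = F1 ∪ {holds(a,c), holds(a,e), holds(c,e), holds(d,c), holds(d,e), holds(e,c), holds(f,c), holds(f,e)}  (27 atoms)
goal ⊆ F2  ⇒  h_max = 2

2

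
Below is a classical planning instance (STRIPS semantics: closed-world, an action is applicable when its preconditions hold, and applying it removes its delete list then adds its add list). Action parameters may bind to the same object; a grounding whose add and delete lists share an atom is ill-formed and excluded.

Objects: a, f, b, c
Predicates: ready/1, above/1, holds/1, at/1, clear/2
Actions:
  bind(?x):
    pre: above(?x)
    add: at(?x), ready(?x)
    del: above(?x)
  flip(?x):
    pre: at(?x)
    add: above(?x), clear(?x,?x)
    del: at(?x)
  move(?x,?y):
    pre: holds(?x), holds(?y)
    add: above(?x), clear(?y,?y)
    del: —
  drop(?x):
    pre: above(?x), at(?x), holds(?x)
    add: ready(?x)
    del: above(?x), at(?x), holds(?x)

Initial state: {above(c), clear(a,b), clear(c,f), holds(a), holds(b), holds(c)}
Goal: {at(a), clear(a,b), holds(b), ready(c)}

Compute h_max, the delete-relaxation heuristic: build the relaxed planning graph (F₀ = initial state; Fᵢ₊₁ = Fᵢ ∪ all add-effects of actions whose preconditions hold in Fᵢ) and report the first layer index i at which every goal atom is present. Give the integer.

F0 = init (6 atoms)
F1 = F0 ∪ {above(a), above(b), at(c), clear(a,a), clear(b,b), clear(c,c), ready(c)}  (13 atoms)
F2 = F1 ∪ {at(a), at(b), ready(a), ready(b)}  (17 atoms)
goal ⊆ F2  ⇒  h_max = 2

2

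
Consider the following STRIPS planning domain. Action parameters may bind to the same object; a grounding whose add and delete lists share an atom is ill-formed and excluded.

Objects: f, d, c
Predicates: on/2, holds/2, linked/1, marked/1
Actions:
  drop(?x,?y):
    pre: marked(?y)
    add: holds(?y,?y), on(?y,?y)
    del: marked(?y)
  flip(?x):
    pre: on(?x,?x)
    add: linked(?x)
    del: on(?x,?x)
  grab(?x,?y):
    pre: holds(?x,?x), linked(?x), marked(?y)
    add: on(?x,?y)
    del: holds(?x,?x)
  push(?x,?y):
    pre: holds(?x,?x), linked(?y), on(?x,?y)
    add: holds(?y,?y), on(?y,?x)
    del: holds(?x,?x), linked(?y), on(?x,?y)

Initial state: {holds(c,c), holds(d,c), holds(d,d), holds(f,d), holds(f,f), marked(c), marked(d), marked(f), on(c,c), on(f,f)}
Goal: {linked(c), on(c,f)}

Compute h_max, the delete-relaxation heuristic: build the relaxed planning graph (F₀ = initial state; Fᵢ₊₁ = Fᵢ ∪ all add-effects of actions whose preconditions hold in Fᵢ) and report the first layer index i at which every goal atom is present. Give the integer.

F0 = init (10 atoms)
F1 = F0 ∪ {linked(c), linked(f), on(d,d)}  (13 atoms)
F2 = F1 ∪ {linked(d), on(c,d), on(c,f), on(f,c), on(f,d)}  (18 atoms)
goal ⊆ F2  ⇒  h_max = 2

2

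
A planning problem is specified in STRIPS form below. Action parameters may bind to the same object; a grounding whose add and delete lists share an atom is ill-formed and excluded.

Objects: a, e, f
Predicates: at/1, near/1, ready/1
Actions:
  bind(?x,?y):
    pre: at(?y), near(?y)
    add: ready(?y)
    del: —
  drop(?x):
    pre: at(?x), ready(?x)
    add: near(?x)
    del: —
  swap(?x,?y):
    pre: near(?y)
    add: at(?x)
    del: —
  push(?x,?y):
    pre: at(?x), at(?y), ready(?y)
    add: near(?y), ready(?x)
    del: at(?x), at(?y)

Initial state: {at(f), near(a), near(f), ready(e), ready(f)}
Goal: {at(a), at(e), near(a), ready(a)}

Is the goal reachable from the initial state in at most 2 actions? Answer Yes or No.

No

1. swap(a,a)  →  {at(a), at(f), near(a), near(f), ready(e), ready(f)}
2. bind(a,a)  →  {at(a), at(f), near(a), near(f), ready(a), ready(e), ready(f)}
3. swap(e,a)  →  {at(a), at(e), at(f), near(a), near(f), ready(a), ready(e), ready(f)}
optimal plan length = 3; 3 > 2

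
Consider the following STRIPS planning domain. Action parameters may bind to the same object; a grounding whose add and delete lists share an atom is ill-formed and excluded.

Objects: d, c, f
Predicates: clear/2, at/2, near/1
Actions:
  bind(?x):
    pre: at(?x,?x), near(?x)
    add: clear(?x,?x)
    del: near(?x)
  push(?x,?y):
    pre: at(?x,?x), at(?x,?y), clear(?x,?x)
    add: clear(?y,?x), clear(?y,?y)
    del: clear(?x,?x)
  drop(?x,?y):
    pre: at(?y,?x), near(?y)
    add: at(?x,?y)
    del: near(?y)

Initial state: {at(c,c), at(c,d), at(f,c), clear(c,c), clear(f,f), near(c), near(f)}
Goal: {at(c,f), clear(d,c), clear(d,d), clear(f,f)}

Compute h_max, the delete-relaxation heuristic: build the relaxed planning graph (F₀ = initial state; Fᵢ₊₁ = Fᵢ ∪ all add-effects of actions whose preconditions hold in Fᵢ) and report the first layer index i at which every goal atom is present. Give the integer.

F0 = init (7 atoms)
F1 = F0 ∪ {at(c,f), at(d,c), clear(d,c), clear(d,d)}  (11 atoms)
goal ⊆ F1  ⇒  h_max = 1

1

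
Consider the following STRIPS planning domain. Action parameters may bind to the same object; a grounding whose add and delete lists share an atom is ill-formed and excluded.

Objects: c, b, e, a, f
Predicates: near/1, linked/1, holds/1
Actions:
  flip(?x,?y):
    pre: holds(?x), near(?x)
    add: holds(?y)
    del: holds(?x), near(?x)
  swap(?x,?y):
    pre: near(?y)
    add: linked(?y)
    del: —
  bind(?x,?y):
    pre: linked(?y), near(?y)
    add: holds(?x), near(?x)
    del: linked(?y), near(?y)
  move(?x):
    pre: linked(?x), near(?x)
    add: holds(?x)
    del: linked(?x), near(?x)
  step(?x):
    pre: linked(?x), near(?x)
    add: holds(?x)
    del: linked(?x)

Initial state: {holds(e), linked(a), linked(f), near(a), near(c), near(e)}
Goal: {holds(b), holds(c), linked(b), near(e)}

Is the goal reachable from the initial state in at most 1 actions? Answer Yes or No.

1. swap(c,c)  →  {holds(e), linked(a), linked(c), linked(f), near(a), near(c), near(e)}
2. bind(c,a)  →  {holds(c), holds(e), linked(c), linked(f), near(c), near(e)}
3. bind(b,c)  →  {holds(b), holds(c), holds(e), linked(f), near(b), near(e)}
4. swap(c,b)  →  {holds(b), holds(c), holds(e), linked(b), linked(f), near(b), near(e)}
optimal plan length = 4; 4 > 1

No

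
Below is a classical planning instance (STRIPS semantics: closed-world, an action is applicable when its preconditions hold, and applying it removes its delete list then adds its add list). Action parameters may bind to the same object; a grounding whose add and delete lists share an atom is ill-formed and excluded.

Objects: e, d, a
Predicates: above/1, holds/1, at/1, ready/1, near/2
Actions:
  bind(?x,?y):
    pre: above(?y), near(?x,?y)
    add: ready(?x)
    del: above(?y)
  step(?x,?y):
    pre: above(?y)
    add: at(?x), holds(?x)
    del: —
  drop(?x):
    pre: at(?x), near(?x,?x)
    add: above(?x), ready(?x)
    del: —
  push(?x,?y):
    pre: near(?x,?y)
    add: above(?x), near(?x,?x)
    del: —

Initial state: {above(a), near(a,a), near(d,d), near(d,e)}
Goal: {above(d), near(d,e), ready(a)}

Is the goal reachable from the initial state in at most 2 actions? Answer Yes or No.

Yes

1. bind(a,a)  →  {near(a,a), near(d,d), near(d,e), ready(a)}
2. push(d,e)  →  {above(d), near(a,a), near(d,d), near(d,e), ready(a)}
optimal plan length = 2; 2 ≤ 2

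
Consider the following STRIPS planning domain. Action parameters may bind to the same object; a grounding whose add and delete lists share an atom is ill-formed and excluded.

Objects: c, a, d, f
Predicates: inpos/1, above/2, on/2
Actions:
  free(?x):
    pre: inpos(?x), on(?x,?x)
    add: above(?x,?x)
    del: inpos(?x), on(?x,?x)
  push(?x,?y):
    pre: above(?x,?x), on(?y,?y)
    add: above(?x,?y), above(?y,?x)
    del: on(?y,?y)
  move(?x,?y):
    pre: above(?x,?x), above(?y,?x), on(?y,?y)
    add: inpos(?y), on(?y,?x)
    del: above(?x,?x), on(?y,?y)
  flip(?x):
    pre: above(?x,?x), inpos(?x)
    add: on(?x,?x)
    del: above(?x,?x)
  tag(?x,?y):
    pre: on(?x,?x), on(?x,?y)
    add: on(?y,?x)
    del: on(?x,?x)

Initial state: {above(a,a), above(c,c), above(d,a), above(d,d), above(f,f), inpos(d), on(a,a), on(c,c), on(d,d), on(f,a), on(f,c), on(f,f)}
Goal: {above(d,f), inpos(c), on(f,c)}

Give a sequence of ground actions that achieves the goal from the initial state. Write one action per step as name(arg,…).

1. push(c,a)  →  {above(a,a), above(a,c), above(c,a), above(c,c), above(d,a), above(d,d), above(f,f), inpos(d), on(c,c), on(d,d), on(f,a), on(f,c), on(f,f)}
2. push(d,f)  →  {above(a,a), above(a,c), above(c,a), above(c,c), above(d,a), above(d,d), above(d,f), above(f,d), above(f,f), inpos(d), on(c,c), on(d,d), on(f,a), on(f,c)}
3. move(a,c)  →  {above(a,c), above(c,a), above(c,c), above(d,a), above(d,d), above(d,f), above(f,d), above(f,f), inpos(c), inpos(d), on(c,a), on(d,d), on(f,a), on(f,c)}

push(c,a); push(d,f); move(a,c)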